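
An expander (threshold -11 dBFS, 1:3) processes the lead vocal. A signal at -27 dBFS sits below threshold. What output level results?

-59 dBFS

Undershoot = (-11) − (-27) = 16 dB.
At 1:3, that expands to 48 dB under threshold.
Output = -11 − 48 = -59 dBFS.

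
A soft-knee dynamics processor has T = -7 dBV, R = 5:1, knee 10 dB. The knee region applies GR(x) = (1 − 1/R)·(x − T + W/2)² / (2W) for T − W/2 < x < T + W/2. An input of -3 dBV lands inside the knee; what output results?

x − T + W/2 = -3 − (-7) + 5 = 9.
GR = (1 − 1/5) × 9² / 20 = 0.8 × 81 / 20 = 3.24 dB.
Output = -3 − 3.24 = -6.24 dBV.

-6.24 dBV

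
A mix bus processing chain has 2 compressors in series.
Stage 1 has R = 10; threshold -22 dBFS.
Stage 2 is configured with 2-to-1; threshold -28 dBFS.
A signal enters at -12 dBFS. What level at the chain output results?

Stage 1: overshoot 10 dB → 10/10 = 1 dB → -21 dBFS.
Stage 2: overshoot 7 dB → 7/2 = 3.5 dB → -24.5 dBFS.

-24.5 dBFS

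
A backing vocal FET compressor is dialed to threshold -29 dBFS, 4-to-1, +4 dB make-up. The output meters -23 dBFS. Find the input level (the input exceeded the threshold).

Stripping the +4 dB make-up gives -27 dBFS at the gain stage.
Post-compression overshoot = -27 − (-29) = 2 dB.
Undo the ratio: input overshoot = 2 × 4 = 8 dB, giving input = -21 dBFS.

-21 dBFS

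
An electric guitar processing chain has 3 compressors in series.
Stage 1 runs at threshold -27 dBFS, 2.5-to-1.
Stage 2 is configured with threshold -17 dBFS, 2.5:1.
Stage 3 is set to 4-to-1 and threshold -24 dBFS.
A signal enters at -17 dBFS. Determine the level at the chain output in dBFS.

Stage 1: 10 dB above -27 dBFS, reduced 2.5:1 to 4 dB above → -23 dBFS.
Stage 2: below threshold (-23 ≤ -17); passes unchanged; output -23 dBFS.
Stage 3: 1 dB above -24 dBFS, reduced 4:1 to 0.25 dB above → -23.75 dBFS.

-23.75 dBFS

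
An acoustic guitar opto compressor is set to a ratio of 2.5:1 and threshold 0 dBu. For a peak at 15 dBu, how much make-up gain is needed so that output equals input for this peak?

Overshoot 15 dB → 15/2.5 = 6 dB after compression, so the compressed level is 0 + 6 = 6 dBu.
Make-up = target − compressed = 15 − 6 = 9 dB.

9 dB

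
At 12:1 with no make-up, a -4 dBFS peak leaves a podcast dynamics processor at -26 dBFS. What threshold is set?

Input is 24 dB above T (since output overshoot × R = input overshoot: (-26 − T)·12 = -4 − T gives T = -28 dBFS).
Check: -28 + (-4 − (-28))/12 = -28 + 2 = -26 dBFS. ✓

-28 dBFS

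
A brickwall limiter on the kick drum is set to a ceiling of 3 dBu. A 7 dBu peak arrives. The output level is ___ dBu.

The limiter clamps the peak to its 3 dBu ceiling.

3 dBu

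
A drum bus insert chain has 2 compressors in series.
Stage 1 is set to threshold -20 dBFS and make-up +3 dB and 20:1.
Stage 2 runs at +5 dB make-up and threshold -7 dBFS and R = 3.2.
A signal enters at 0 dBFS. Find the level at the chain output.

Stage 1: 20 dB above -20 dBFS, reduced 20:1 to 1 dB above → -19 dBFS; +3 dB make-up → -16 dBFS.
Stage 2: below threshold (-16 ≤ -7); passes unchanged; make-up brings it to -11 dBFS.

-11 dBFS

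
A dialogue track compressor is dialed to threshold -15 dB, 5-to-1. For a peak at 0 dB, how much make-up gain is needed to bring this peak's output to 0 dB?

The peak compresses to -15 + 15/5 = -12 dB.
To reach 0 dB requires 0 − (-12) = 12 dB of make-up.

12 dB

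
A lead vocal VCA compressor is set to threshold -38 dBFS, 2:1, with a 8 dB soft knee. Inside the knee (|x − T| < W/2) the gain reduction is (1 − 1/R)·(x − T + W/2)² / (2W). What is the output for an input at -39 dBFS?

x − T + W/2 = -39 − (-38) + 4 = 3.
GR = (1 − 1/2) × 3² / 16 = 0.5 × 9 / 16 = 0.28125 dB.
Output = -39 − 0.28125 = -39.28125 dBFS.

-39.28125 dBFS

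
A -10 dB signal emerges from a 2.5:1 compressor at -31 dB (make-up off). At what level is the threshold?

-45 dB

Gain reduction = -10 − (-31) = 21 dB; output overshoot = GR / (R − 1) = 21 / 1.5 = 14 dB.
Threshold = output − output overshoot = -31 − 14 = -45 dB.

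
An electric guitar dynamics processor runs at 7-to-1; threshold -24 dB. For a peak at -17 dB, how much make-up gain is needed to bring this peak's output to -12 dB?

Overshoot 7 dB → 7/7 = 1 dB after compression, so the compressed level is -24 + 1 = -23 dB.
Make-up = target − compressed = -12 − (-23) = 11 dB.

11 dB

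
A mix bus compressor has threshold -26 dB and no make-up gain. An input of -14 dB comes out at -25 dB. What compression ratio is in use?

Input overshoot = -14 − (-26) = 12 dB; output overshoot = -25 − (-26) = 1 dB.
Ratio = 12 / 1 = 12.

12:1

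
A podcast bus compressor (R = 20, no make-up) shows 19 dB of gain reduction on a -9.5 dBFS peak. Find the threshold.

Let T be the threshold. Output overshoot = (input overshoot)/R, so -28.5 − T = (-9.5 − T)/20.
20·(-28.5 − T) = -9.5 − T → 19·T = -570 − (-9.5) = -560.5.
T = -560.5/19 = -29.5 dBFS.

-29.5 dBFS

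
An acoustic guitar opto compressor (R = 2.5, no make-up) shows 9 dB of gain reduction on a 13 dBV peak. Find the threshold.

-2 dBV

Input is 15 dB above T (since output overshoot × R = input overshoot: (4 − T)·2.5 = 13 − T gives T = -2 dBV).
Check: -2 + (13 − (-2))/2.5 = -2 + 6 = 4 dBV. ✓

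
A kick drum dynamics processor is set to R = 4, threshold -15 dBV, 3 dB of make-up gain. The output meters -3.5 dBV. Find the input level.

Stripping the +3 dB make-up gives -6.5 dBV at the gain stage.
The compressed level sits -6.5 − (-15) = 8.5 dB over threshold.
Before 4:1 compression the overshoot was 8.5 × 4 = 34 dB, so input = -15 + 34 = 19 dBV.

19 dBV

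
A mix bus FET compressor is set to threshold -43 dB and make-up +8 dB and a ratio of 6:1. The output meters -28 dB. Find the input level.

-1 dB

Stripping the +8 dB make-up gives -36 dB at the gain stage.
The compressed level sits -36 − (-43) = 7 dB over threshold.
Before 6:1 compression the overshoot was 7 × 6 = 42 dB, so input = -43 + 42 = -1 dB.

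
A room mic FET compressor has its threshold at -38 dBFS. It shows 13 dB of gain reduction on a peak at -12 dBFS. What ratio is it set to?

Input overshoot = -12 − (-38) = 26 dB.
Output overshoot = 26 − 13 = 13 dB.
Ratio = input overshoot / output overshoot = 26 / 13 = 2.

2:1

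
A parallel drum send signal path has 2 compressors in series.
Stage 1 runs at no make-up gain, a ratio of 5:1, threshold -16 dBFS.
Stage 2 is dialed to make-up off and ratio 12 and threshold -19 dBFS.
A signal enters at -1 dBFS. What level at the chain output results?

Stage 1: 15 dB above -16 dBFS, reduced 5:1 to 3 dB above → -13 dBFS.
Stage 2: overshoot 6 dB → 6/12 = 0.5 dB → -18.5 dBFS.

-18.5 dBFS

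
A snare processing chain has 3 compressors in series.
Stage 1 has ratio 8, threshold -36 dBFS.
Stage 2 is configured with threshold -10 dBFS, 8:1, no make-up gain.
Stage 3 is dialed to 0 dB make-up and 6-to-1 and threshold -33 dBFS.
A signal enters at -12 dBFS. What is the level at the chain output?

-33 dBFS

Stage 1: overshoot 24 dB → 24/8 = 3 dB → -33 dBFS.
Stage 2: below threshold (-33 ≤ -10); passes unchanged; output -33 dBFS.
Stage 3: below threshold (-33 ≤ -33); passes unchanged; output -33 dBFS.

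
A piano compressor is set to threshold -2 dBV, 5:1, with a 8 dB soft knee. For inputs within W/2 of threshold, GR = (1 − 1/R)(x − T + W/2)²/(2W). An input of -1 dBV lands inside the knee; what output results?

x − T + W/2 = -1 − (-2) + 4 = 5.
GR = (1 − 1/5) × 5² / 16 = 0.8 × 25 / 16 = 1.25 dB.
Output = -1 − 1.25 = -2.25 dBV.

-2.25 dBV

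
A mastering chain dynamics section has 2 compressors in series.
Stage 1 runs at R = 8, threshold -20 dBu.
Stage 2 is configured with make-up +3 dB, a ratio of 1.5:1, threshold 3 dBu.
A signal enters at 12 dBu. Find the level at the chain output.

-13 dBu

Stage 1: 12 dBu is 32 dB over -20 dBu; at 8:1 that becomes 4 dB over, giving -16 dBu.
Stage 2: below threshold (-16 ≤ 3); passes unchanged; make-up brings it to -13 dBu.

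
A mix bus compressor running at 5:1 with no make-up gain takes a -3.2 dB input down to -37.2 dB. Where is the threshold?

-45.7 dB

Gain reduction = -3.2 − (-37.2) = 34 dB; output overshoot = GR / (R − 1) = 34 / 4 = 8.5 dB.
Threshold = output − output overshoot = -37.2 − 8.5 = -45.7 dB.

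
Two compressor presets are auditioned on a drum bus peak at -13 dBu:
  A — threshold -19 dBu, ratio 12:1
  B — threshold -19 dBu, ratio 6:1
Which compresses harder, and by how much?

A, by 0.5 dB

A: 6 dB over, compressed to 0.5 dB over, so 5.5 dB of GR.
B: 6 dB over, compressed to 1 dB over, so 5 dB of GR.
A applies 0.5 dB more gain reduction.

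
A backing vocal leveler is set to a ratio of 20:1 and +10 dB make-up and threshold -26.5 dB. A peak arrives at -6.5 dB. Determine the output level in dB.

Overshoot: -6.5 − (-26.5) = 20 dB.
The 20 dB excess becomes 1 dB after 20:1 reduction.
So the level is -26.5 + 1 = -25.5 dB; make-up adds 10 dB, giving -15.5 dB.

-15.5 dB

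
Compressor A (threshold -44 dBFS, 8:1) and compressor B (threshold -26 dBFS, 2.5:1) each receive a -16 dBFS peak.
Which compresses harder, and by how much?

A, by 18.5 dB

A: GR = 28 − 28/8 = 24.5 dB.
B: GR = 10 − 10/2.5 = 6 dB.
Difference: 18.5 dB in favour of A.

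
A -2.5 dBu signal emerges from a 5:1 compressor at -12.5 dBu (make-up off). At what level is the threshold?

-15 dBu

Let T be the threshold. Output overshoot = (input overshoot)/R, so -12.5 − T = (-2.5 − T)/5.
5·(-12.5 − T) = -2.5 − T → 4·T = -62.5 − (-2.5) = -60.
T = -60/4 = -15 dBu.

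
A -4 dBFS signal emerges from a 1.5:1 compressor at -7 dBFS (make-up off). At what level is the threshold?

-13 dBFS

Gain reduction = -4 − (-7) = 3 dB; output overshoot = GR / (R − 1) = 3 / 0.5 = 6 dB.
Threshold = output − output overshoot = -7 − 6 = -13 dBFS.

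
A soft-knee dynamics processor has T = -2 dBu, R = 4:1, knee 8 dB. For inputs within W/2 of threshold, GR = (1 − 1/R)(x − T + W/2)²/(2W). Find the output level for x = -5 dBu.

-5.046875 dBu

x − T + W/2 = -5 − (-2) + 4 = 1.
GR = (1 − 1/4) × 1² / 16 = 0.75 × 1 / 16 = 0.046875 dB.
Output = -5 − 0.046875 = -5.046875 dBu.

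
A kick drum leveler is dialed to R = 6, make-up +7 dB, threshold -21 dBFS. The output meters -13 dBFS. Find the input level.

Before make-up, the level was -13 − 7 = -20 dBFS.
The compressed level sits -20 − (-21) = 1 dB over threshold.
Before 6:1 compression the overshoot was 1 × 6 = 6 dB, so input = -21 + 6 = -15 dBFS.

-15 dBFS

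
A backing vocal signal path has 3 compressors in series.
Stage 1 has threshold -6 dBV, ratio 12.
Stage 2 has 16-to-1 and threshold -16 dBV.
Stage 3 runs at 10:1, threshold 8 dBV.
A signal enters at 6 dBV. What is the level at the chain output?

Stage 1: overshoot 12 dB → 12/12 = 1 dB → -5 dBV.
Stage 2: -5 dBV is 11 dB over -16 dBV; at 16:1 that becomes 0.6875 dB over, giving -15.3125 dBV.
Stage 3: below threshold (-15.3125 ≤ 8); passes unchanged; output -15.3125 dBV.

-15.3125 dBV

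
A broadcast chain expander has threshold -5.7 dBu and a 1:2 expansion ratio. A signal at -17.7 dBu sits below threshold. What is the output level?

Undershoot = (-5.7) − (-17.7) = 12 dB.
At 1:2, that expands to 24 dB under threshold.
Output = -5.7 − 24 = -29.7 dBu.

-29.7 dBu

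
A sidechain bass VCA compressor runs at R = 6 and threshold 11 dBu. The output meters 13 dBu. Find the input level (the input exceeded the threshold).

The compressed level sits 13 − 11 = 2 dB over threshold.
Undo the ratio: input overshoot = 2 × 6 = 12 dB, giving input = 23 dBu.

23 dBu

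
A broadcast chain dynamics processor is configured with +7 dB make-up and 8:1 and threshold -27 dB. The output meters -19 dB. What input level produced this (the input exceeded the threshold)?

-19 dB

Remove make-up: -19 − 7 = -26 dB.
The compressed level sits -26 − (-27) = 1 dB over threshold.
Undo the ratio: input overshoot = 1 × 8 = 8 dB, giving input = -19 dB.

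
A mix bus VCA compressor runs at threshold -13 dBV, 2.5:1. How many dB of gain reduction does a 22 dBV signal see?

21 dB

22 dBV exceeds the threshold by 35 dB.
At 2.5:1, output sits 35/2.5 = 14 dB above threshold.
GR = overshoot in − overshoot out = 35 − 14 = 21 dB.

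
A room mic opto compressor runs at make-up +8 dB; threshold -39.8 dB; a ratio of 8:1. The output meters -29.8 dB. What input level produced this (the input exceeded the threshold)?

Stripping the +8 dB make-up gives -37.8 dB at the gain stage.
Post-compression overshoot = -37.8 − (-39.8) = 2 dB.
Undo the ratio: input overshoot = 2 × 8 = 16 dB, giving input = -23.8 dB.

-23.8 dB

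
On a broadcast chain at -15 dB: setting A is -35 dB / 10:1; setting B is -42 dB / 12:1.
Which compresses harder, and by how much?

B, by 6.75 dB

A: 20 dB over, compressed to 2 dB over, so 18 dB of GR.
B: 27 dB over, compressed to 2.25 dB over, so 24.75 dB of GR.
Difference: 6.75 dB in favour of B.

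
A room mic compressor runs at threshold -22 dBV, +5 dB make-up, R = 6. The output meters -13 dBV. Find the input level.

Remove make-up: -13 − 5 = -18 dBV.
The compressed level sits -18 − (-22) = 4 dB over threshold.
Input overshoot = R × output overshoot = 24 dB → input = -22 + 24 = 2 dBV.

2 dBV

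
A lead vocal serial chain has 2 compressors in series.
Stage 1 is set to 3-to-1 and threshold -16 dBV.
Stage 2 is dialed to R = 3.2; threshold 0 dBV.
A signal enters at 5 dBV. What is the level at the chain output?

-9 dBV

Stage 1: 5 dBV is 21 dB over -16 dBV; at 3:1 that becomes 7 dB over, giving -9 dBV.
Stage 2: -9 dBV ≤ 0 dBV, so stage 2 doesn't engage; output -9 dBV.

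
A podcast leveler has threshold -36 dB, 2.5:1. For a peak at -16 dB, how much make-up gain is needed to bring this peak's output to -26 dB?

Without make-up, output = threshold + overshoot/2.5 = -36 + 8 = -28 dB.
Gap to target: 2 dB.

2 dB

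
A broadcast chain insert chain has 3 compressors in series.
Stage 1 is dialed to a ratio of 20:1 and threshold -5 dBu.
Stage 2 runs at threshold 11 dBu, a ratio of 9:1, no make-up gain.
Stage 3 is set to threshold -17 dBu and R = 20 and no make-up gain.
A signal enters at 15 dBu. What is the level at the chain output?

-16.35 dBu

Stage 1: overshoot 20 dB → 20/20 = 1 dB → -4 dBu.
Stage 2: -4 dBu ≤ 11 dBu, so stage 2 doesn't engage; output -4 dBu.
Stage 3: overshoot 13 dB → 13/20 = 0.65 dB → -16.35 dBu.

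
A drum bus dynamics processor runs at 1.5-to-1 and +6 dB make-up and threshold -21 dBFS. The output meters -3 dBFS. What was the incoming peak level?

Stripping the +6 dB make-up gives -9 dBFS at the gain stage.
The compressed level sits -9 − (-21) = 12 dB over threshold.
Input overshoot = R × output overshoot = 18 dB → input = -21 + 18 = -3 dBFS.

-3 dBFS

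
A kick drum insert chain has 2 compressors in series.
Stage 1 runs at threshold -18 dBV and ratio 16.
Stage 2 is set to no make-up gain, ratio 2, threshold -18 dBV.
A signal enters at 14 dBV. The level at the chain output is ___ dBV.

Stage 1: 32 dB above -18 dBV, reduced 16:1 to 2 dB above → -16 dBV.
Stage 2: overshoot 2 dB → 2/2 = 1 dB → -17 dBV.

-17 dBV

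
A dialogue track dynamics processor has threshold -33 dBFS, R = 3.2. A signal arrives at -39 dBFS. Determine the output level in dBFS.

-39 dBFS

-39 dBFS is 6 dB below the -33 dBFS threshold, so no gain reduction is applied.
Output = input = -39 dBFS.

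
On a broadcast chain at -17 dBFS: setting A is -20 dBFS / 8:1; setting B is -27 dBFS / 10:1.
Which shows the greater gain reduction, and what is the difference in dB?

B, by 6.375 dB

A: 3 dB over, compressed to 0.375 dB over, so 2.625 dB of GR.
B: 10 dB over, compressed to 1 dB over, so 9 dB of GR.
B applies 6.375 dB more gain reduction.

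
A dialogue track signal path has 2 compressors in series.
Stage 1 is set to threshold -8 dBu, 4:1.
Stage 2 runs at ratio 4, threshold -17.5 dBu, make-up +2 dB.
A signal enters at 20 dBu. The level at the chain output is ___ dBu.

Stage 1: 20 dBu is 28 dB over -8 dBu; at 4:1 that becomes 7 dB over, giving -1 dBu.
Stage 2: overshoot 16.5 dB → 16.5/4 = 4.125 dB → -13.375 dBu; +2 dB make-up → -11.375 dBu.

-11.375 dBu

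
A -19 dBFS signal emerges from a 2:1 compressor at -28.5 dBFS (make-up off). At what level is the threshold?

-38 dBFS

Input is 19 dB above T (since output overshoot × R = input overshoot: (-28.5 − T)·2 = -19 − T gives T = -38 dBFS).
Check: -38 + (-19 − (-38))/2 = -38 + 9.5 = -28.5 dBFS. ✓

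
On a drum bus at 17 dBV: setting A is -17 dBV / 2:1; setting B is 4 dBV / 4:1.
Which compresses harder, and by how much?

A: 34 dB over, compressed to 17 dB over, so 17 dB of GR.
B: 13 dB over, compressed to 3.25 dB over, so 9.75 dB of GR.
A reduces 7.25 dB more.

A, by 7.25 dB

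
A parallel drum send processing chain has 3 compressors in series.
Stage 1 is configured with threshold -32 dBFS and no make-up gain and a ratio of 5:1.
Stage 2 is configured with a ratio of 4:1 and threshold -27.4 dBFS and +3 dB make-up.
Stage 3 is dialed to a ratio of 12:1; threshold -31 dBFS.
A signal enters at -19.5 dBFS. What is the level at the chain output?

Stage 1: -19.5 dBFS is 12.5 dB over -32 dBFS; at 5:1 that becomes 2.5 dB over, giving -29.5 dBFS.
Stage 2: below threshold (-29.5 ≤ -27.4); passes unchanged; make-up brings it to -26.5 dBFS.
Stage 3: overshoot 4.5 dB → 4.5/12 = 0.375 dB → -30.625 dBFS.

-30.625 dBFS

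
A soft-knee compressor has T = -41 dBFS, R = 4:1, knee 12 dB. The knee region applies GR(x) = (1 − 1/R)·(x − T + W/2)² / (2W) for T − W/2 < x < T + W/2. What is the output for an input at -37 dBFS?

x − T + W/2 = -37 − (-41) + 6 = 10.
GR = (1 − 1/4) × 10² / 24 = 0.75 × 100 / 24 = 3.125 dB.
Output = -37 − 3.125 = -40.125 dBFS.

-40.125 dBFS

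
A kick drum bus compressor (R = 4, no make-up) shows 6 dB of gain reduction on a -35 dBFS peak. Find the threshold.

-43 dBFS

Let T be the threshold. Output overshoot = (input overshoot)/R, so -41 − T = (-35 − T)/4.
4·(-41 − T) = -35 − T → 3·T = -164 − (-35) = -129.
T = -129/3 = -43 dBFS.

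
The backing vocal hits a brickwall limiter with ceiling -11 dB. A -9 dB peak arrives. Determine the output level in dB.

-11 dB

The limiter clamps the peak to its -11 dB ceiling.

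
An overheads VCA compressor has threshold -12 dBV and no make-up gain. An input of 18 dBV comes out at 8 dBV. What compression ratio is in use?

Input overshoot = 18 − (-12) = 30 dB; output overshoot = 8 − (-12) = 20 dB.
Ratio = 30 / 20 = 1.5.

1.5:1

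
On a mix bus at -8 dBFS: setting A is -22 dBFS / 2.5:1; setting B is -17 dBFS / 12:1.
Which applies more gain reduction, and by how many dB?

A: overshoot 14 dB → output overshoot 5.6 dB → GR 8.4 dB.
B: overshoot 9 dB → output overshoot 0.75 dB → GR 8.25 dB.
A reduces 0.15 dB more.

A, by 0.15 dB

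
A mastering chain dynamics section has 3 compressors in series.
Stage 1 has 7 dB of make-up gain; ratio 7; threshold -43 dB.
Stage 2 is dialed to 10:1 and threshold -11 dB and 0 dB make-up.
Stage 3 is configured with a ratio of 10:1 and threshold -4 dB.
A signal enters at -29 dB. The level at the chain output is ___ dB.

Stage 1: 14 dB above -43 dB, reduced 7:1 to 2 dB above → -41 dB; +7 dB make-up → -34 dB.
Stage 2: -34 dB ≤ -11 dB, so stage 2 doesn't engage; output -34 dB.
Stage 3: -34 dB is at or below the -4 dB threshold — no compression; output -34 dB.

-34 dB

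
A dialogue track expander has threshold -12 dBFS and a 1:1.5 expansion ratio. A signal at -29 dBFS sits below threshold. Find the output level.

The input is 17 dB below the -12 dBFS threshold.
A 1:1.5 expander multiplies undershoot by 1.5: 17 × 1.5 = 25.5 dB below threshold.
Output = -12 − 25.5 = -37.5 dBFS.

-37.5 dBFS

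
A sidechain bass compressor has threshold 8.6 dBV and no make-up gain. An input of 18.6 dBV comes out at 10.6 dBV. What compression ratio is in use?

Input overshoot = 18.6 − 8.6 = 10 dB; output overshoot = 10.6 − 8.6 = 2 dB.
Ratio = 10 / 2 = 5.

5:1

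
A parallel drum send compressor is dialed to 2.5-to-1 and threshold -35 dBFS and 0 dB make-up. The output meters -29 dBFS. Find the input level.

-20 dBFS

The compressed level sits -29 − (-35) = 6 dB over threshold.
Input overshoot = R × output overshoot = 15 dB → input = -35 + 15 = -20 dBFS.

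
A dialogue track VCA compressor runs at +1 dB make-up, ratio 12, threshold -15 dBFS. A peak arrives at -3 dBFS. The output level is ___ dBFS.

-13 dBFS

The input is 12 dB above the -15 dBFS threshold.
The 12 dB excess becomes 1 dB after 12:1 reduction.
So the level is -15 + 1 = -14 dBFS; make-up adds 1 dB, giving -13 dBFS.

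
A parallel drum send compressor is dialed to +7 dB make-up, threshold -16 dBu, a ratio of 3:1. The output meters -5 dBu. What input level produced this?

Stripping the +7 dB make-up gives -12 dBu at the gain stage.
The compressed level sits -12 − (-16) = 4 dB over threshold.
Undo the ratio: input overshoot = 4 × 3 = 12 dB, giving input = -4 dBu.

-4 dBu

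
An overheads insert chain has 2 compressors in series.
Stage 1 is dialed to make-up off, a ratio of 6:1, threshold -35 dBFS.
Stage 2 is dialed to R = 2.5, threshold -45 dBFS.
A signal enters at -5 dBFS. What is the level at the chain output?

-39 dBFS

Stage 1: -5 dBFS is 30 dB over -35 dBFS; at 6:1 that becomes 5 dB over, giving -30 dBFS.
Stage 2: overshoot 15 dB → 15/2.5 = 6 dB → -39 dBFS.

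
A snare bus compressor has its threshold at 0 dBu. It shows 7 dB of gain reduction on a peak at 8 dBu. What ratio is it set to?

8:1

Input overshoot = 8 − 0 = 8 dB.
Output overshoot = 8 − 7 = 1 dB.
Ratio = input overshoot / output overshoot = 8 / 1 = 8.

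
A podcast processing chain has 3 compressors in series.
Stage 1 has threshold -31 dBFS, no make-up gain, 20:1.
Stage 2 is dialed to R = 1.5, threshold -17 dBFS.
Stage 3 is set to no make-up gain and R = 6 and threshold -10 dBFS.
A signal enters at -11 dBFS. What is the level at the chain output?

-30 dBFS

Stage 1: overshoot 20 dB → 20/20 = 1 dB → -30 dBFS.
Stage 2: -30 dBFS ≤ -17 dBFS, so stage 2 doesn't engage; output -30 dBFS.
Stage 3: -30 dBFS ≤ -10 dBFS, so stage 3 doesn't engage; output -30 dBFS.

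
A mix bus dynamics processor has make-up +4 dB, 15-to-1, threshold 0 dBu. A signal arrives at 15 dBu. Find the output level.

The input is 15 dB above the 0 dBu threshold.
The 15 dB excess becomes 1 dB after 15:1 reduction.
Output = 0 + 1 = 1 dBu; make-up adds 4 dB, giving 5 dBu.

5 dBu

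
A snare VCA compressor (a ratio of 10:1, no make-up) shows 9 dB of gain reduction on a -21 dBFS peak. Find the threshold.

-31 dBFS

Input is 10 dB above T (since output overshoot × R = input overshoot: (-30 − T)·10 = -21 − T gives T = -31 dBFS).
Check: -31 + (-21 − (-31))/10 = -31 + 1 = -30 dBFS. ✓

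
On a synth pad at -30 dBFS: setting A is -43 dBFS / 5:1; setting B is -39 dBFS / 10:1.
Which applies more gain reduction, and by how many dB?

A, by 2.3 dB

A: GR = 13 − 13/5 = 10.4 dB.
B: GR = 9 − 9/10 = 8.1 dB.
Difference: 2.3 dB in favour of A.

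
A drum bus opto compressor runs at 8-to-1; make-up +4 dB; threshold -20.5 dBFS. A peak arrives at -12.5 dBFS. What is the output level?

-15.5 dBFS

Overshoot: -12.5 − (-20.5) = 8 dB.
At 8:1 the overshoot is divided by 8, leaving 1 dB above threshold.
Output = -20.5 + 1 = -19.5 dBFS; make-up adds 4 dB, giving -15.5 dBFS.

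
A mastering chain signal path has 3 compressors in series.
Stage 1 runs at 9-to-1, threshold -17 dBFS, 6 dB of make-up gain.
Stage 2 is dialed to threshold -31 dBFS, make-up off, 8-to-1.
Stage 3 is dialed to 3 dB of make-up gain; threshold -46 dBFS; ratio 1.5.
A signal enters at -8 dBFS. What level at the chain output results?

-31.25 dBFS

Stage 1: overshoot 9 dB → 9/9 = 1 dB → -16 dBFS; +6 dB make-up → -10 dBFS.
Stage 2: overshoot 21 dB → 21/8 = 2.625 dB → -28.375 dBFS.
Stage 3: 17.625 dB above -46 dBFS, reduced 1.5:1 to 11.75 dB above → -34.25 dBFS; +3 dB make-up → -31.25 dBFS.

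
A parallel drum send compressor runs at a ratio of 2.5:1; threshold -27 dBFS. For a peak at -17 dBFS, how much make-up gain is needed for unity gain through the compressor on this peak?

Without make-up, output = threshold + overshoot/2.5 = -27 + 4 = -23 dBFS.
Gap to target: 6 dB.

6 dB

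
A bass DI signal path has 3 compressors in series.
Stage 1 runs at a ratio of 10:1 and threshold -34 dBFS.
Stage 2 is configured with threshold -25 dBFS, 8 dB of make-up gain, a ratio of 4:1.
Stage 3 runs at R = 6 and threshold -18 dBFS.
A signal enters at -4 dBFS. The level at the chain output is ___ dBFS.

Stage 1: 30 dB above -34 dBFS, reduced 10:1 to 3 dB above → -31 dBFS.
Stage 2: below threshold (-31 ≤ -25); passes unchanged; make-up brings it to -23 dBFS.
Stage 3: below threshold (-23 ≤ -18); passes unchanged; output -23 dBFS.

-23 dBFS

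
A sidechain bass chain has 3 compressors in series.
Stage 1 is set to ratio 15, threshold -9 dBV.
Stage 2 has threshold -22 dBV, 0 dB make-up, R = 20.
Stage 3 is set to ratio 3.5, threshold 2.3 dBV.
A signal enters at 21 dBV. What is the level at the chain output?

-21.25 dBV

Stage 1: 30 dB above -9 dBV, reduced 15:1 to 2 dB above → -7 dBV.
Stage 2: -7 dBV is 15 dB over -22 dBV; at 20:1 that becomes 0.75 dB over, giving -21.25 dBV.
Stage 3: -21.25 dBV ≤ 2.3 dBV, so stage 3 doesn't engage; output -21.25 dBV.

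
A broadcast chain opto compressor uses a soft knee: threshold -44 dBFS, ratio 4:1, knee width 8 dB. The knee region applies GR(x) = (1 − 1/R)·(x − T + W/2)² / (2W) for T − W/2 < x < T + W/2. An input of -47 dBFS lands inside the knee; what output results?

-47.046875 dBFS

x − T + W/2 = -47 − (-44) + 4 = 1.
GR = (1 − 1/4) × 1² / 16 = 0.75 × 1 / 16 = 0.046875 dB.
Output = -47 − 0.046875 = -47.046875 dBFS.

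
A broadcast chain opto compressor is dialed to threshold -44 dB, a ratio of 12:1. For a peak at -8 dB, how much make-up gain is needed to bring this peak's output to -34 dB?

The peak compresses to -44 + 36/12 = -41 dB.
To reach -34 dB requires -34 − (-41) = 7 dB of make-up.

7 dB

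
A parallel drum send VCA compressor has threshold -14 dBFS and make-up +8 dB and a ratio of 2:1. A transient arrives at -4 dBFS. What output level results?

The input is 10 dB above the -14 dBFS threshold.
At 2:1 the overshoot is divided by 2, leaving 5 dB above threshold.
That puts the output at -9 dBFS; make-up adds 8 dB, giving -1 dBFS.

-1 dBFS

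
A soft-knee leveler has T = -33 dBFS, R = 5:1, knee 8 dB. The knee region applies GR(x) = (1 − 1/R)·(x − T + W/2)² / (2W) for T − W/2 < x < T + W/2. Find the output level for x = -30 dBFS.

-32.45 dBFS

x − T + W/2 = -30 − (-33) + 4 = 7.
GR = (1 − 1/5) × 7² / 16 = 0.8 × 49 / 16 = 2.45 dB.
Output = -30 − 2.45 = -32.45 dBFS.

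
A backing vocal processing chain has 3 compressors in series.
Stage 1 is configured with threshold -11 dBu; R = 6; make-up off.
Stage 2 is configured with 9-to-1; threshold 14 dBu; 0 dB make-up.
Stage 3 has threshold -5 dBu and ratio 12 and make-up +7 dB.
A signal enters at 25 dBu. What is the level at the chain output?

2 dBu

Stage 1: 25 dBu is 36 dB over -11 dBu; at 6:1 that becomes 6 dB over, giving -5 dBu.
Stage 2: -5 dBu ≤ 14 dBu, so stage 2 doesn't engage; output -5 dBu.
Stage 3: below threshold (-5 ≤ -5); passes unchanged; make-up brings it to 2 dBu.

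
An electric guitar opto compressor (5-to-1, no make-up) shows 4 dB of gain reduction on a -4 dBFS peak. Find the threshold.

Input is 5 dB above T (since output overshoot × R = input overshoot: (-8 − T)·5 = -4 − T gives T = -9 dBFS).
Check: -9 + (-4 − (-9))/5 = -9 + 1 = -8 dBFS. ✓

-9 dBFS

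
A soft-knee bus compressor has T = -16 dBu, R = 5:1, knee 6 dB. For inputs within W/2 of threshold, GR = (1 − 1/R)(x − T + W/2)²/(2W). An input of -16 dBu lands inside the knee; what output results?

-16.6 dBu

x − T + W/2 = -16 − (-16) + 3 = 3.
GR = (1 − 1/5) × 3² / 12 = 0.8 × 9 / 12 = 0.6 dB.
Output = -16 − 0.6 = -16.6 dBu.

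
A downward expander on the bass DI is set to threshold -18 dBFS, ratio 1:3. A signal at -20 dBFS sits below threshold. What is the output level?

-24 dBFS

Undershoot = (-18) − (-20) = 2 dB.
At 1:3, that expands to 6 dB under threshold.
Output = -18 − 6 = -24 dBFS.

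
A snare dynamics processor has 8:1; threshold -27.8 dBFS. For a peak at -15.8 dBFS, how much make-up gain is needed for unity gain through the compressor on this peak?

10.5 dB

Without make-up, output = threshold + overshoot/8 = -27.8 + 1.5 = -26.3 dBFS.
Gap to target: 10.5 dB.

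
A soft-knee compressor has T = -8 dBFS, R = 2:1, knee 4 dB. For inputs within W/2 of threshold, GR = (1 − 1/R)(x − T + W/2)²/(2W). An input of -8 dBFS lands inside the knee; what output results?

x − T + W/2 = -8 − (-8) + 2 = 2.
GR = (1 − 1/2) × 2² / 8 = 0.5 × 4 / 8 = 0.25 dB.
Output = -8 − 0.25 = -8.25 dBFS.

-8.25 dBFS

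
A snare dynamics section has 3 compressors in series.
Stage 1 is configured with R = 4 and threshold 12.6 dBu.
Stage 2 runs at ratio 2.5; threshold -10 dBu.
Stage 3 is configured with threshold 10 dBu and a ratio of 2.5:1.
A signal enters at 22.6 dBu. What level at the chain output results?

0.04 dBu

Stage 1: overshoot 10 dB → 10/4 = 2.5 dB → 15.1 dBu.
Stage 2: overshoot 25.1 dB → 25.1/2.5 = 10.04 dB → 0.04 dBu.
Stage 3: 0.04 dBu ≤ 10 dBu, so stage 3 doesn't engage; output 0.04 dBu.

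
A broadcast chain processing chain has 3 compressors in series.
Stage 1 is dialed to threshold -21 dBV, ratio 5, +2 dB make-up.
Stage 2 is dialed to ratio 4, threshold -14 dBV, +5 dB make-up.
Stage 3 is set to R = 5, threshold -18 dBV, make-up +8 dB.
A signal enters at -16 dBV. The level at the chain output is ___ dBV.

-9 dBV

Stage 1: overshoot 5 dB → 5/5 = 1 dB → -20 dBV; +2 dB make-up → -18 dBV.
Stage 2: -18 dBV ≤ -14 dBV, so stage 2 doesn't engage; make-up brings it to -13 dBV.
Stage 3: 5 dB above -18 dBV, reduced 5:1 to 1 dB above → -17 dBV; +8 dB make-up → -9 dBV.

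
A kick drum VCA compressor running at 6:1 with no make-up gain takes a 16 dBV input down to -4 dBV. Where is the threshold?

-8 dBV

Let T be the threshold. Output overshoot = (input overshoot)/R, so -4 − T = (16 − T)/6.
6·(-4 − T) = 16 − T → 5·T = -24 − 16 = -40.
T = -40/5 = -8 dBV.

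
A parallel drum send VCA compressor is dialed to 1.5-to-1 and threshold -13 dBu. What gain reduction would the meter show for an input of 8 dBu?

The signal is 21 dB above threshold.
A 1.5:1 ratio leaves 14 dB of that excess.
GR = overshoot in − overshoot out = 21 − 14 = 7 dB.

7 dB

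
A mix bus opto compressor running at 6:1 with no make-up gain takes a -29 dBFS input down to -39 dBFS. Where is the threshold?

-41 dBFS

Gain reduction = -29 − (-39) = 10 dB; output overshoot = GR / (R − 1) = 10 / 5 = 2 dB.
Threshold = output − output overshoot = -39 − 2 = -41 dBFS.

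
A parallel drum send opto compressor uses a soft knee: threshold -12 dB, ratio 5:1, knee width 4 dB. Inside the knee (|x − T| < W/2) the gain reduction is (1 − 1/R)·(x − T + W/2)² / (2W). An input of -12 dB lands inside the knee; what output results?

-12.4 dB

x − T + W/2 = -12 − (-12) + 2 = 2.
GR = (1 − 1/5) × 2² / 8 = 0.8 × 4 / 8 = 0.4 dB.
Output = -12 − 0.4 = -12.4 dB.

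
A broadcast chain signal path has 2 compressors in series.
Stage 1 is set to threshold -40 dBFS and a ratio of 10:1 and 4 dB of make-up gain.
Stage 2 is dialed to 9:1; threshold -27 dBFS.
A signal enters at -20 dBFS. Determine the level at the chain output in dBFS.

-34 dBFS

Stage 1: overshoot 20 dB → 20/10 = 2 dB → -38 dBFS; +4 dB make-up → -34 dBFS.
Stage 2: -34 dBFS ≤ -27 dBFS, so stage 2 doesn't engage; output -34 dBFS.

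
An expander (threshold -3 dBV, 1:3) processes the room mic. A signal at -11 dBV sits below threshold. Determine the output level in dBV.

-27 dBV

The input is 8 dB below the -3 dBV threshold.
A 1:3 expander multiplies undershoot by 3: 8 × 3 = 24 dB below threshold.
Output = -3 − 24 = -27 dBV.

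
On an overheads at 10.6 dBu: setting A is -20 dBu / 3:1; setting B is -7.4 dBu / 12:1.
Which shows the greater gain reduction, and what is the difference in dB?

A, by 3.9 dB

A: 30.6 dB over, compressed to 10.2 dB over, so 20.4 dB of GR.
B: 18 dB over, compressed to 1.5 dB over, so 16.5 dB of GR.
A reduces 3.9 dB more.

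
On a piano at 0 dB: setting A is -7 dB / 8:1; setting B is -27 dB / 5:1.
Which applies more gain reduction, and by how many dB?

B, by 15.475 dB

A: 7 dB over, compressed to 0.875 dB over, so 6.125 dB of GR.
B: 27 dB over, compressed to 5.4 dB over, so 21.6 dB of GR.
Difference: 15.475 dB in favour of B.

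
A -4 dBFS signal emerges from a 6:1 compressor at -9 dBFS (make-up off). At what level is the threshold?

-10 dBFS

Let T be the threshold. Output overshoot = (input overshoot)/R, so -9 − T = (-4 − T)/6.
6·(-9 − T) = -4 − T → 5·T = -54 − (-4) = -50.
T = -50/5 = -10 dBFS.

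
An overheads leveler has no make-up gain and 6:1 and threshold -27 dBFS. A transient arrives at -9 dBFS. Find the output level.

Overshoot: -9 − (-27) = 18 dB.
At 6:1 the overshoot is divided by 6, leaving 3 dB above threshold.
Output = -27 + 3 = -24 dBFS.

-24 dBFS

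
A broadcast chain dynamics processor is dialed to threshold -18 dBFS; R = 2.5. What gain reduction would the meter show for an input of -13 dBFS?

-13 dBFS exceeds the threshold by 5 dB.
After 2.5:1 compression the overshoot becomes 5/2.5 = 2 dB.
Gain reduction = 5 − 2 = 3 dB.

3 dB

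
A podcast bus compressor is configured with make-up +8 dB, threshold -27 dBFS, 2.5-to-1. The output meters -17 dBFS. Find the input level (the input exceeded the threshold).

-22 dBFS

Remove make-up: -17 − 8 = -25 dBFS.
The compressed level sits -25 − (-27) = 2 dB over threshold.
Undo the ratio: input overshoot = 2 × 2.5 = 5 dB, giving input = -22 dBFS.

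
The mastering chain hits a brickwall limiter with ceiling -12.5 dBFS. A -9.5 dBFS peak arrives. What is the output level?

-12.5 dBFS

At ∞:1, everything above -12.5 dBFS is held at the ceiling.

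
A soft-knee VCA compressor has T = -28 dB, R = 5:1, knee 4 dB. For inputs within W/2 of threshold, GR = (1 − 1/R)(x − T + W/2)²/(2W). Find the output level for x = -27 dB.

-27.9 dB

x − T + W/2 = -27 − (-28) + 2 = 3.
GR = (1 − 1/5) × 3² / 8 = 0.8 × 9 / 8 = 0.9 dB.
Output = -27 − 0.9 = -27.9 dB.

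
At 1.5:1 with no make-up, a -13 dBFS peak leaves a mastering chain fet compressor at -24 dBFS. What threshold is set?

Gain reduction = -13 − (-24) = 11 dB; output overshoot = GR / (R − 1) = 11 / 0.5 = 22 dB.
Threshold = output − output overshoot = -24 − 22 = -46 dBFS.

-46 dBFS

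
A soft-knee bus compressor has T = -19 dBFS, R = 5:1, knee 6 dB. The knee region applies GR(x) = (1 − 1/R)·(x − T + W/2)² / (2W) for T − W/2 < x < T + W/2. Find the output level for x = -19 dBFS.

-19.6 dBFS

x − T + W/2 = -19 − (-19) + 3 = 3.
GR = (1 − 1/5) × 3² / 12 = 0.8 × 9 / 12 = 0.6 dB.
Output = -19 − 0.6 = -19.6 dBFS.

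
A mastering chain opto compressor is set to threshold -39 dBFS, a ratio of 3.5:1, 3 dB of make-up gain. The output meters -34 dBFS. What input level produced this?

-32 dBFS

Stripping the +3 dB make-up gives -37 dBFS at the gain stage.
That's 2 dB above the -39 dBFS threshold.
Input overshoot = R × output overshoot = 7 dB → input = -39 + 7 = -32 dBFS.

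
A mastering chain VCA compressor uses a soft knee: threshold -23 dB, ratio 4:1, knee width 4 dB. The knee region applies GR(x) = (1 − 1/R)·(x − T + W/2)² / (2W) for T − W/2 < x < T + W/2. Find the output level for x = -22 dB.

x − T + W/2 = -22 − (-23) + 2 = 3.
GR = (1 − 1/4) × 3² / 8 = 0.75 × 9 / 8 = 0.84375 dB.
Output = -22 − 0.84375 = -22.84375 dB.

-22.84375 dB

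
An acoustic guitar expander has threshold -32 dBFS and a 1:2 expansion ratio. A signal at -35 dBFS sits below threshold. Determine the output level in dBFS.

-38 dBFS

Below threshold, a 1:2 expander applies gain = (2−1)×(T − x) of attenuation.
(2−1) × 3 = 3 dB, so output = -35 − 3 = -38 dBFS.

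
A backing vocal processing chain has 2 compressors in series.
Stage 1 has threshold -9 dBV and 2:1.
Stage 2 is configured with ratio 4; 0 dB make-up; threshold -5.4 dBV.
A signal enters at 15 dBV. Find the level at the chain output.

-3.3 dBV

Stage 1: 24 dB above -9 dBV, reduced 2:1 to 12 dB above → 3 dBV.
Stage 2: 3 dBV is 8.4 dB over -5.4 dBV; at 4:1 that becomes 2.1 dB over, giving -3.3 dBV.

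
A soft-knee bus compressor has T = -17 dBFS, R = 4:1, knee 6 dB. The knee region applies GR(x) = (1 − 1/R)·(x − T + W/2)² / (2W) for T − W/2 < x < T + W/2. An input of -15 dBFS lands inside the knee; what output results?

-16.5625 dBFS

x − T + W/2 = -15 − (-17) + 3 = 5.
GR = (1 − 1/4) × 5² / 12 = 0.75 × 25 / 12 = 1.5625 dB.
Output = -15 − 1.5625 = -16.5625 dBFS.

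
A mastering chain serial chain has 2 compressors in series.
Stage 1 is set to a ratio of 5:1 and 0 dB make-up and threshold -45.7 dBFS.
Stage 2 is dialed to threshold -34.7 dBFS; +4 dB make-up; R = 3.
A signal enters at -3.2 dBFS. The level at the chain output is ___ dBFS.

-33.2 dBFS

Stage 1: 42.5 dB above -45.7 dBFS, reduced 5:1 to 8.5 dB above → -37.2 dBFS.
Stage 2: -37.2 dBFS ≤ -34.7 dBFS, so stage 2 doesn't engage; make-up brings it to -33.2 dBFS.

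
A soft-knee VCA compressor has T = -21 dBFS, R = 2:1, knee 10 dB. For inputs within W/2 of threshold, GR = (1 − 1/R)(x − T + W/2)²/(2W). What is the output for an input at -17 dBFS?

x − T + W/2 = -17 − (-21) + 5 = 9.
GR = (1 − 1/2) × 9² / 20 = 0.5 × 81 / 20 = 2.025 dB.
Output = -17 − 2.025 = -19.025 dBFS.

-19.025 dBFS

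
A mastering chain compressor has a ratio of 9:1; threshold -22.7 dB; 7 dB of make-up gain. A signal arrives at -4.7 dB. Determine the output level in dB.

-13.7 dB

Overshoot: -4.7 − (-22.7) = 18 dB.
The 18 dB excess becomes 2 dB after 9:1 reduction.
That puts the output at -20.7 dB; make-up adds 7 dB, giving -13.7 dB.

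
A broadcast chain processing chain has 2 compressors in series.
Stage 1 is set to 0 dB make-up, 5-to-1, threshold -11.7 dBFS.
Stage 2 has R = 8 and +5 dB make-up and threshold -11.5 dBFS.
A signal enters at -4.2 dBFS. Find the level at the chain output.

Stage 1: overshoot 7.5 dB → 7.5/5 = 1.5 dB → -10.2 dBFS.
Stage 2: 1.3 dB above -11.5 dBFS, reduced 8:1 to 0.1625 dB above → -11.3375 dBFS; +5 dB make-up → -6.3375 dBFS.

-6.3375 dBFS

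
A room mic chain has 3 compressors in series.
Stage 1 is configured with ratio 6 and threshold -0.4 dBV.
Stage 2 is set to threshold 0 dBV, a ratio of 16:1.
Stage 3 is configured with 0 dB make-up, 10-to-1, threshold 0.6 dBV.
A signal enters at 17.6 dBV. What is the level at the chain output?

Stage 1: 17.6 dBV is 18 dB over -0.4 dBV; at 6:1 that becomes 3 dB over, giving 2.6 dBV.
Stage 2: 2.6 dBV is 2.6 dB over 0 dBV; at 16:1 that becomes 0.1625 dB over, giving 0.1625 dBV.
Stage 3: 0.1625 dBV is at or below the 0.6 dBV threshold — no compression; output 0.1625 dBV.

0.1625 dBV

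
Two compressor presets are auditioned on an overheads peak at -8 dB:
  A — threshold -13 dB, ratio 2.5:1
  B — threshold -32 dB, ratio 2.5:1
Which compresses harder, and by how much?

B, by 11.4 dB

A: overshoot 5 dB → output overshoot 2 dB → GR 3 dB.
B: overshoot 24 dB → output overshoot 9.6 dB → GR 14.4 dB.
B applies 11.4 dB more gain reduction.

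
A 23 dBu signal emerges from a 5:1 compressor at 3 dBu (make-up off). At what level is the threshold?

-2 dBu

Input is 25 dB above T (since output overshoot × R = input overshoot: (3 − T)·5 = 23 − T gives T = -2 dBu).
Check: -2 + (23 − (-2))/5 = -2 + 5 = 3 dBu. ✓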